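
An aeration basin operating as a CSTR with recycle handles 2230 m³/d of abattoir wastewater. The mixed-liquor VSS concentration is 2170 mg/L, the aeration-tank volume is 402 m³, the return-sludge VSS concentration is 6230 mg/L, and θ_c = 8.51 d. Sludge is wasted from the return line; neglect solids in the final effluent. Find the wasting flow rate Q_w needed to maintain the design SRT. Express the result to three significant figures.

Q_w ≈ 16.5 m³/d

θ_c = V·X/(Q_w·X_r) when wasting from the recycle, so Q_w = V·X/(θ_c·X_r) = 402.0 × 2170 / (8.51 × 6230) = 16.45 m³/d.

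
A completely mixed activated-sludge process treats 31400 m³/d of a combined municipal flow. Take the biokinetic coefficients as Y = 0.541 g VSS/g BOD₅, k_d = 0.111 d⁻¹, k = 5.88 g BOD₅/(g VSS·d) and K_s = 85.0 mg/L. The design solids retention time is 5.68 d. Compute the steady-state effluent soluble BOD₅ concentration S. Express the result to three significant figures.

From the Monod/SRT balance for a CMAS, S = K_s·(1+k_d θ_c)/[θ_c·(Y k − k_d) − 1] = 85.0 × (1 + 0.111 × 5.68) / [5.68 × (0.541 × 5.88 − 0.111) − 1] = 138.6 / 16.44 = 8.431 mg/L.

S ≈ 8.43 mg/L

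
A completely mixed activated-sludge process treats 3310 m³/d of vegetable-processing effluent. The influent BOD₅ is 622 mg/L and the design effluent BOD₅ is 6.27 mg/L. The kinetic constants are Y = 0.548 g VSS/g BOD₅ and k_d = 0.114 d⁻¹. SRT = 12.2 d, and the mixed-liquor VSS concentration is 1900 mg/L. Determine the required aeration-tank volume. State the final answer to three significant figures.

Steady-state biomass mass balance: V·X·(1 + k_d·θ_c) = Y·Q·(S₀ − S)·θ_c, so V = 0.548 × 3310 × (622 − 6.27) × 12.2 / [1900 × (1 + 0.114 × 12.2)] = 1.36×10^7 / 4543 = 3000 m³.

V ≈ 3000 m³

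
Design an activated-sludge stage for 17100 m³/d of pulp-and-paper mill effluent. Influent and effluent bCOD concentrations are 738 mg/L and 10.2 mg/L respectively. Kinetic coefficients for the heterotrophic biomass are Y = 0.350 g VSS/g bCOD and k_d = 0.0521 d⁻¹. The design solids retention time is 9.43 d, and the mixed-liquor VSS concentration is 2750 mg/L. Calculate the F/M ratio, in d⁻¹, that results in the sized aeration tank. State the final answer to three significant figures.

Steady-state biomass mass balance: V·X·(1 + k_d·θ_c) = Y·Q·(S₀ − S)·θ_c, so V = 0.350 × 17100 × (738 − 10.2) × 9.43 / [2750 × (1 + 0.0521 × 9.43)] = 4.11×10^7 / 4101 = 10016 m³.
Food-to-microorganism ratio F/M = Q S₀ / (V X) = 17100 × 738 / (10016 × 2750) = 0.4582 d⁻¹.

F/M ≈ 0.458 d⁻¹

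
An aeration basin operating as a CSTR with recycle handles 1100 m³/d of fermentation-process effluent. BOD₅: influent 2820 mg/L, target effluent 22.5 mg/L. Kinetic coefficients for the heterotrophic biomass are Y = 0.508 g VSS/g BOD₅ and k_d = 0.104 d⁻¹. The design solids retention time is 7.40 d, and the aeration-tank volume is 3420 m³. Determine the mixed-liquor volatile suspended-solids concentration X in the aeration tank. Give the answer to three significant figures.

X = Y·Q·ΔS·θ_c / [V·(1 + k_d θ_c)] = 0.508 × 1100 × (2820 − 22.5) × 7.40 / [3420 × (1 + 0.104 × 7.40)] = 1911 mg/L.

X ≈ 1910 mg/L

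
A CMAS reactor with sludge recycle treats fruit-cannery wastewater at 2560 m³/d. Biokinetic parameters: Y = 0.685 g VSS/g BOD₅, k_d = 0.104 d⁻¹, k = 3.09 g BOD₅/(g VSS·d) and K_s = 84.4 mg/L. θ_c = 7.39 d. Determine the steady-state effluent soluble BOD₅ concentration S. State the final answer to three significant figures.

S ≈ 10.8 mg/L

From the Monod/SRT balance for a CMAS, S = K_s·(1+k_d θ_c)/[θ_c·(Y k − k_d) − 1] = 84.4 × (1 + 0.104 × 7.39) / [7.39 × (0.685 × 3.09 − 0.104) − 1] = 149.3 / 13.87 = 10.76 mg/L.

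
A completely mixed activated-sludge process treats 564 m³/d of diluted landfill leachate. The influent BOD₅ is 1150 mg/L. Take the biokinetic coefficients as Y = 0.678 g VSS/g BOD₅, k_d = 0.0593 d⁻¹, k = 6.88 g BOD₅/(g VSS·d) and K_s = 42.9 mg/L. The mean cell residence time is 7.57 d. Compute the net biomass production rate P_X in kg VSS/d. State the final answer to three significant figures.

P_X ≈ 303 kg VSS/d

Effluent substrate depends only on kinetics and SRT: S = K_s(1 + k_d θ_c) / [θ_c(Yk − k_d) − 1] = 42.9 × (1 + 0.0593 × 7.57) / [7.57 × (0.678 × 6.88 − 0.0593) − 1] = 62.16 / 33.86 = 1.836 mg/L.
The observed yield is Y_obs = Y/(1 + k_d·θ_c) = 0.678 / (1 + 0.0593 × 7.57) = 0.678 / 1.449 = 0.4679 g VSS per g BOD₅ removed.
Substrate removed = Q·(S₀ − S) = 564 m³/d × (1150 − 1.84) g/m³ = 6.48×10^5 g/d = 647.6 kg/d.
Net biomass production P_X = Y_obs × Q·(S₀ − S) = 0.4679 × 647.6 = 303.0 kg VSS/d.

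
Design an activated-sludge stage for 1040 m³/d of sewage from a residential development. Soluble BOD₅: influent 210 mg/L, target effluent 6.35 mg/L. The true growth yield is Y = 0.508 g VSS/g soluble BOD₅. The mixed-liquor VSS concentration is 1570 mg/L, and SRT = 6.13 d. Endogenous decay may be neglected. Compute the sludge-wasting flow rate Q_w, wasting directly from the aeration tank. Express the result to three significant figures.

Q_w ≈ 68.5 m³/d

With k_d = 0 the design equation reduces to V = Y Q (S₀−S) θ_c / X = 0.508 × 1040 × (210 − 6.35) × 6.13 / 1570 = 420.1 m³.
For wasting at MLVSS concentration, Q_w = V/θ_c = 420.1/6.13 = 68.53 m³/d.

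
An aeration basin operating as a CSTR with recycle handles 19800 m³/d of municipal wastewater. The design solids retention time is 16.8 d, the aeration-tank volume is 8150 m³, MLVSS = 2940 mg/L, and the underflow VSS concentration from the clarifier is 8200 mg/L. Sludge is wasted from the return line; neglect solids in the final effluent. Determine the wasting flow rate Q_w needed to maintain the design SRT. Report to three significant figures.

Q_w = (V·X)/(θ_c X_r) = 8150 × 2940 / (16.8 × 8200) = 173.9 m³/d.

Q_w ≈ 174 m³/d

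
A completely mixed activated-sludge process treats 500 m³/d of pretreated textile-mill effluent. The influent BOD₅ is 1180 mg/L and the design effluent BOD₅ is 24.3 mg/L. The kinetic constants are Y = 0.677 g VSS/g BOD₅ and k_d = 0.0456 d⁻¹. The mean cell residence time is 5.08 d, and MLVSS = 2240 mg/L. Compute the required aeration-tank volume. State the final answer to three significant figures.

Steady-state biomass mass balance: V·X·(1 + k_d·θ_c) = Y·Q·(S₀ − S)·θ_c, so V = 0.677 × 500 × (1180 − 24.3) × 5.08 / [2240 × (1 + 0.0456 × 5.08)] = 1.99×10^6 / 2759 = 720.3 m³.

V ≈ 720 m³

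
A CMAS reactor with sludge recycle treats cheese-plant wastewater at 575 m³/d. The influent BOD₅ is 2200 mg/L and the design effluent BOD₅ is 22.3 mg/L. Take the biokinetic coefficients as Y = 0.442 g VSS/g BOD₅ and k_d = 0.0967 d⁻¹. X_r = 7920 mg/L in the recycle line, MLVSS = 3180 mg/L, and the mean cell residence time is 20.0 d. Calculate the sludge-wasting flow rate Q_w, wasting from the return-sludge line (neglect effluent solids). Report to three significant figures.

Steady-state biomass mass balance: V·X·(1 + k_d·θ_c) = Y·Q·(S₀ − S)·θ_c, so V = 0.442 × 575 × (2200 − 22.3) × 20.0 / [3180 × (1 + 0.0967 × 20.0)] = 1.11×10^7 / 9330 = 1186 m³.
θ_c = V·X/(Q_w·X_r) when wasting from the recycle, so Q_w = V·X/(θ_c·X_r) = 1186 × 3180 / (20.0 × 7920) = 23.82 m³/d.

Q_w ≈ 23.8 m³/d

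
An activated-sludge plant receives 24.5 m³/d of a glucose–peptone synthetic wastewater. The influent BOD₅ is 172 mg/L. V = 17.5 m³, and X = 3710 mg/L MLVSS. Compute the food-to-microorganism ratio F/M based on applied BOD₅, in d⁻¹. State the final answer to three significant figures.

Food-to-microorganism ratio F/M = Q S₀ / (V X) = 24.5 × 172 / (17.50 × 3710) = 0.06491 d⁻¹.

F/M ≈ 0.0649 d⁻¹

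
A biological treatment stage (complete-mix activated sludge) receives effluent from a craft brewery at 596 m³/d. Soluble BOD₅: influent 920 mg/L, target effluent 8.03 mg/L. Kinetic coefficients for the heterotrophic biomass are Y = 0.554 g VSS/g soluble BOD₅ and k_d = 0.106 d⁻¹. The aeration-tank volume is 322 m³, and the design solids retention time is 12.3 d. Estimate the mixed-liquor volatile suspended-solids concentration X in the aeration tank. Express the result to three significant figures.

X ≈ 4990 mg/L

From V·X·(1 + k_d·θ_c) = Y·Q·(S₀ − S)·θ_c: X = 0.554 × 596 × (920 − 8.03) × 12.3 / [322 × (1 + 0.106 × 12.3)] = 4993 mg/L.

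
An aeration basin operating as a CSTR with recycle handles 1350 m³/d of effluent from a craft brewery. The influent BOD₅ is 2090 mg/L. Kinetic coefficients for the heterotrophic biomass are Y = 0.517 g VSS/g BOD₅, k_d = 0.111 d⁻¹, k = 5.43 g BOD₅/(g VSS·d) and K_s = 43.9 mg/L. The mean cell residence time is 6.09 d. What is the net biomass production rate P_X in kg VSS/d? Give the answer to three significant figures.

P_X ≈ 868 kg VSS/d

For a completely mixed reactor with recycle the Lawrence–McCarty relation gives S = K_s·(1 + k_d·θ_c) / [θ_c·(Y·k − k_d) − 1] = 43.9 × (1 + 0.111 × 6.09) / [6.09 × (0.517 × 5.43 − 0.111) − 1] = 73.58 / 15.42 = 4.771 mg/L.
Observed yield with endogenous decay: Y_obs = Y / (1 + k_d·θ_c) = 0.517 / (1 + 0.111 × 6.09) = 0.517 / 1.676 = 0.3085 g VSS/g BOD₅.
ΔS = 2090 − 4.77 = 2085 mg/L, so the substrate removal rate is 1350 × 2085/1000 = 2815 kg BOD₅/d.
P_X = Y_obs · Q(S₀ − S) = 0.3085 × 2815 = 868.4 kg VSS/d.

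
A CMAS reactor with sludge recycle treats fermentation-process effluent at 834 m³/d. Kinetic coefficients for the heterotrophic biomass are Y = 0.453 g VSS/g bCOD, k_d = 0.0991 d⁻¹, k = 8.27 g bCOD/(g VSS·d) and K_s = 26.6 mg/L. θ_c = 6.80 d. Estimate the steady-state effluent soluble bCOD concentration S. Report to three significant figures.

For a completely mixed reactor with recycle the Lawrence–McCarty relation gives S = K_s·(1 + k_d·θ_c) / [θ_c·(Y·k − k_d) − 1] = 26.6 × (1 + 0.0991 × 6.80) / [6.80 × (0.453 × 8.27 − 0.0991) − 1] = 44.53 / 23.80 = 1.871 mg/L.

S ≈ 1.87 mg/L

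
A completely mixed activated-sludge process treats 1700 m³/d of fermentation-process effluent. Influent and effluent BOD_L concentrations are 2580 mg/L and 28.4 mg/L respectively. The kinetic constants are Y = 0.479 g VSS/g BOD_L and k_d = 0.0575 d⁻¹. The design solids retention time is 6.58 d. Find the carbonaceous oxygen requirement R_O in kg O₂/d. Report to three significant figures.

R_O ≈ 2200 kg O₂/d

Observed yield with endogenous decay: Y_obs = Y / (1 + k_d·θ_c) = 0.479 / (1 + 0.0575 × 6.58) = 0.479 / 1.378 = 0.3475 g VSS/g BOD_L.
Mass of BOD_L removed per day: Q(S₀ − S) = 1700 × 2552 g/m³ = 4338 kg/d.
P_X = Y_obs·Q·(S₀ − S) = 0.3475 × 4338 = 1507 kg VSS/d.
R_O = Q·ΔS − 1.42 P_X = 4338 − 2141 = 2197 kg O₂/d.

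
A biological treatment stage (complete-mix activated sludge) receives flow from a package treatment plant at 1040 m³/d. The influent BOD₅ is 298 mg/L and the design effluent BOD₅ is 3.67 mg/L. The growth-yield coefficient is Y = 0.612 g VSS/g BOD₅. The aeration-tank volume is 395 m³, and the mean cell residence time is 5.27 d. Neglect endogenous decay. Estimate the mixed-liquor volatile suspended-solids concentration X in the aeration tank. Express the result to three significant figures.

X ≈ 2500 mg/L

Without decay, X = Y Q (S₀−S) θ_c / V = 0.612 × 1040 × (298 − 3.67) × 5.27 / 395 = 2499 mg/L.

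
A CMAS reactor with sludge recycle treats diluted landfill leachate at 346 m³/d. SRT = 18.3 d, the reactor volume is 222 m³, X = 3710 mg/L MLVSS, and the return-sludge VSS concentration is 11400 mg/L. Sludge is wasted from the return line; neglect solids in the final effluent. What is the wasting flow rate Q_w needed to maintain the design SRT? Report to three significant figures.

Q_w ≈ 3.95 m³/d

Wasting from the return line (neglecting effluent solids): Q_w = V·X / (θ_c·X_r) = 222.0 × 3710 / (18.3 × 11400) = 3.948 m³/d.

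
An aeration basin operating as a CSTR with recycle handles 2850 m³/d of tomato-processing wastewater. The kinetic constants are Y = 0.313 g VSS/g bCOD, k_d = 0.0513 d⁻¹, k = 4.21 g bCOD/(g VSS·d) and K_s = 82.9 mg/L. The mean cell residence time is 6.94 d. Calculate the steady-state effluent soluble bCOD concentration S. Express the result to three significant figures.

S ≈ 14.4 mg/L

From the Monod/SRT balance for a CMAS, S = K_s·(1+k_d θ_c)/[θ_c·(Y k − k_d) − 1] = 82.9 × (1 + 0.0513 × 6.94) / [6.94 × (0.313 × 4.21 − 0.0513) − 1] = 112.4 / 7.789 = 14.43 mg/L.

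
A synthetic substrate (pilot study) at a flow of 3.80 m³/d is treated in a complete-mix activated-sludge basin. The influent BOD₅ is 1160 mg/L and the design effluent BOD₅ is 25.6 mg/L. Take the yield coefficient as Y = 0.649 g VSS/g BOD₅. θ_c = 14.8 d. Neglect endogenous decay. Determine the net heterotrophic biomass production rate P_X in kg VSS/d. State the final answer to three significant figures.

Since k_d ≈ 0, Y_obs = Y = 0.649 g VSS/g BOD₅.
ΔS = 1160 − 25.6 = 1134 mg/L, so the substrate removal rate is 3.80 × 1134/1000 = 4.311 kg BOD₅/d.
Biomass produced: P_X = Y_obs·Q·ΔS = 0.6490 × 4.311 ≈ 2.798 kg VSS/d.

P_X ≈ 2.80 kg VSS/d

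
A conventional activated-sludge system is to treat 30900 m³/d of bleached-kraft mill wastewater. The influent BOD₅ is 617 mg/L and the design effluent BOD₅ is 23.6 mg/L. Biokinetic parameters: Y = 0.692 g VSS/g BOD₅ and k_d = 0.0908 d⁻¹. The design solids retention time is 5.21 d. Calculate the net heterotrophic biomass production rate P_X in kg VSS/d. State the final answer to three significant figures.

P_X ≈ 8610 kg VSS/d

The observed yield is Y_obs = Y/(1 + k_d·θ_c) = 0.692 / (1 + 0.0908 × 5.21) = 0.692 / 1.473 = 0.4698 g VSS per g BOD₅ removed.
Q·(S₀ − S) = 30900 × (617 − 23.6) × 10⁻³ = 18336 kg/d removed.
Net biomass production P_X = Y_obs × Q·(S₀ − S) = 0.4698 × 18336 = 8614 kg VSS/d.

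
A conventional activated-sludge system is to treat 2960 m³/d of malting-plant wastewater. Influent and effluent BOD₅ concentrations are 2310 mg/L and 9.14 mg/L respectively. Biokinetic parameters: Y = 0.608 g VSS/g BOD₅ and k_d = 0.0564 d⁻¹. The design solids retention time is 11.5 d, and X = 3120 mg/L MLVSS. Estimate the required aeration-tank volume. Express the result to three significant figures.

Rearranging the biomass balance for a CMAS with decay, V = Y·Q·ΔS·θ_c / [X·(1+k_d θ_c)] = 0.608 × 2960 × (2310 − 9.14) × 11.5 / [3120 × (1 + 0.0564 × 11.5)] = 4.76×10^7 / 5144 = 9258 m³.

V ≈ 9260 m³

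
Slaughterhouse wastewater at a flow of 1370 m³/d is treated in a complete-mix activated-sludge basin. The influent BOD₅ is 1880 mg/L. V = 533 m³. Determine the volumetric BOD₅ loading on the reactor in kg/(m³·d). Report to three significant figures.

L_v ≈ 4.83 kg BOD₅/(m³·d)

Applied BOD₅ load per unit volume = Q·S₀/V = (1370 × 1880/1000)/533.0 = 4.832 kg BOD₅·m⁻³·d⁻¹.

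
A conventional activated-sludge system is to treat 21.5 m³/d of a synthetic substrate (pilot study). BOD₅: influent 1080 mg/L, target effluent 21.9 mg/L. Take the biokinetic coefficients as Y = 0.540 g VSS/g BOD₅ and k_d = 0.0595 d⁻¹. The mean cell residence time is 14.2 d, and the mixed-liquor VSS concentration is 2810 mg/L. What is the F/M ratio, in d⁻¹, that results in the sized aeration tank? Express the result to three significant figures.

From the SRT design equation V = Y Q (S₀−S) θ_c / [X (1 + k_d θ_c)] = 0.540 × 21.5 × (1080 − 21.9) × 14.2 / [2810 × (1 + 0.0595 × 14.2)] = 1.74×10^5 / 5184 = 33.65 m³.
F/M = Q·S₀ / (V·X) = 21.5 × 1080 / (33.65 × 2810) = 0.2456 g BOD₅·(g VSS·d)⁻¹.

F/M ≈ 0.246 d⁻¹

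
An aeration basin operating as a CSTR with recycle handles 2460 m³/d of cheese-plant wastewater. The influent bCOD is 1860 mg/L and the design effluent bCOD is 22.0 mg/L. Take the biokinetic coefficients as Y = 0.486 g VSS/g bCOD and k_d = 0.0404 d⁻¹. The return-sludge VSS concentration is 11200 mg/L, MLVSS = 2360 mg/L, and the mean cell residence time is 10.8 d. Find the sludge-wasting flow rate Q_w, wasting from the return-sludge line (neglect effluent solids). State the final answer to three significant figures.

Rearranging the biomass balance for a CMAS with decay, V = Y·Q·ΔS·θ_c / [X·(1+k_d θ_c)] = 0.486 × 2460 × (1860 − 22.0) × 10.8 / [2360 × (1 + 0.0404 × 10.8)] = 2.37×10^7 / 3390 = 7001 m³.
Q_w = (V·X)/(θ_c X_r) = 7001 × 2360 / (10.8 × 11200) = 136.6 m³/d.

Q_w ≈ 137 m³/d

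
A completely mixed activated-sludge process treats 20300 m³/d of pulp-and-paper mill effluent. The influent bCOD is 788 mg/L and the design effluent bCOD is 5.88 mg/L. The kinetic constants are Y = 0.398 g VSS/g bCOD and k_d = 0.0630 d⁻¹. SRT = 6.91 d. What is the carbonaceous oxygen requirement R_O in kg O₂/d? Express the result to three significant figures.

The observed yield is Y_obs = Y/(1 + k_d·θ_c) = 0.398 / (1 + 0.0630 × 6.91) = 0.398 / 1.435 = 0.2773 g VSS per g bCOD removed.
ΔS = 788 − 5.88 = 782.1 mg/L, so the substrate removal rate is 20300 × 782.1/1000 = 15877 kg bCOD/d.
Net sludge production P_X = 0.2773 × 15877 = 4403 kg VSS/d.
R_O = Q·(S₀ − S) − 1.42·P_X = 15877 − 1.42 × 4403 = 9625 kg O₂/d.

R_O ≈ 9630 kg O₂/d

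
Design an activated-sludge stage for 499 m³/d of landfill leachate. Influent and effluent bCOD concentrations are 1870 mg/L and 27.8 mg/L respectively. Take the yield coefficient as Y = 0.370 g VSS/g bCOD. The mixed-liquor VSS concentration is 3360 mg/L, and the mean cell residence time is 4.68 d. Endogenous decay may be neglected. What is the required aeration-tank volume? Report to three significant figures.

With k_d = 0 the design equation reduces to V = Y Q (S₀−S) θ_c / X = 0.370 × 499 × (1870 − 27.8) × 4.68 / 3360 = 473.7 m³.

V ≈ 474 m³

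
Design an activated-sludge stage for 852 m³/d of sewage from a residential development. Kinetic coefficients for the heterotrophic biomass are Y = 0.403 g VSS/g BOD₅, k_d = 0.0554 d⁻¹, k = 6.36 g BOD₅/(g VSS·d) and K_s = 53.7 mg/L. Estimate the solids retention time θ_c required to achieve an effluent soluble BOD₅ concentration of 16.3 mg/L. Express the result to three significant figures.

At the target effluent, Y k S/(K_s+S) = 0.403×6.36×16.3/70.00 = 0.5968 d⁻¹.
θ_c = 1/(μ − k_d) = 1/(0.5968 − 0.0554) = 1/0.5414 = 1.847 d.

θ_c ≈ 1.85 d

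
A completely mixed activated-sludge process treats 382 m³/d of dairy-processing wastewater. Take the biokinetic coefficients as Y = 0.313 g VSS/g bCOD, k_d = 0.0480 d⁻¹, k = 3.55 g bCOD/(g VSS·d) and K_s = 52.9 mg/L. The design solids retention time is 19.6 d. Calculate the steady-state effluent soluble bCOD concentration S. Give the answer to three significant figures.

S ≈ 5.18 mg/L

From the Monod/SRT balance for a CMAS, S = K_s·(1+k_d θ_c)/[θ_c·(Y k − k_d) − 1] = 52.9 × (1 + 0.0480 × 19.6) / [19.6 × (0.313 × 3.55 − 0.0480) − 1] = 102.7 / 19.84 = 5.175 mg/L.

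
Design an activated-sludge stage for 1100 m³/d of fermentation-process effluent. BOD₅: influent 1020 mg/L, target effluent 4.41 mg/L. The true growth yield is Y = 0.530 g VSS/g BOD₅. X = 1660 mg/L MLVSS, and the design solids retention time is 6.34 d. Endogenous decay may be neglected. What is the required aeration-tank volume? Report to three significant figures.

Biomass mass balance (decay neglected): V·X = Y·Q·(S₀ − S)·θ_c, so V = 0.530 × 1100 × (1020 − 4.41) × 6.34 / 1660 = 2261 m³.

V ≈ 2260 m³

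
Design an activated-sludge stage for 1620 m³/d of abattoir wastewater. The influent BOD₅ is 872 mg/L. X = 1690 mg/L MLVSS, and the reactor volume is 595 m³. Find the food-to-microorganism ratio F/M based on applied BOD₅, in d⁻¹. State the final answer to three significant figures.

F/M ≈ 1.40 d⁻¹

F/M = applied load / biomass = Q·S₀/(V·X) = 1620 × 872 / (595.0 × 1690) = 1.405 d⁻¹.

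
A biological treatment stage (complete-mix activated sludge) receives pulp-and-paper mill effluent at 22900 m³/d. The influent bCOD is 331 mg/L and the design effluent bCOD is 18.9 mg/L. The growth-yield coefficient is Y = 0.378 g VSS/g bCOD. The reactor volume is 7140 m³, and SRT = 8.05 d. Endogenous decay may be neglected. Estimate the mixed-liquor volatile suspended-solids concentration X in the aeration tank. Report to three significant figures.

From V·X = Y·Q·(S₀ − S)·θ_c (decay neglected): X = 0.378 × 22900 × (331 − 18.9) × 8.05 / 7140 = 3046 mg/L.

X ≈ 3050 mg/L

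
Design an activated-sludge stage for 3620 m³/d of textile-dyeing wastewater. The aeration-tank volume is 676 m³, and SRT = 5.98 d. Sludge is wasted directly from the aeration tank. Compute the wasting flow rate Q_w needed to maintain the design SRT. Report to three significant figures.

Q_w ≈ 113 m³/d

With mixed-liquor wasting, θ_c = V/Q_w, so Q_w = V/θ_c = 676.0/5.98 = 113.0 m³/d.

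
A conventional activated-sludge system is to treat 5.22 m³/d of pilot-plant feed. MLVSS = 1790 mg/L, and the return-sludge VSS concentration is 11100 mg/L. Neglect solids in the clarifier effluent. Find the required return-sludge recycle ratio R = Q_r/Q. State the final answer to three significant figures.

R = Q_r/Q = X/(X_r − X) = 1790 / (11100 − 1790) = 0.1923.

R ≈ 0.192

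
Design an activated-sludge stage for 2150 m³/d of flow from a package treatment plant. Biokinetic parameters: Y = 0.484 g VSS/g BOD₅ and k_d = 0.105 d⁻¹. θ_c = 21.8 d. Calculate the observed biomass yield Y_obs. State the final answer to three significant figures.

Y_obs ≈ 0.147 g VSS/g BOD₅

Correct the yield for decay: Y_obs = Y/(1 + k_d θ_c) = 0.484 / (1 + 0.105 × 21.8) = 0.484 / 3.289 = 0.1472.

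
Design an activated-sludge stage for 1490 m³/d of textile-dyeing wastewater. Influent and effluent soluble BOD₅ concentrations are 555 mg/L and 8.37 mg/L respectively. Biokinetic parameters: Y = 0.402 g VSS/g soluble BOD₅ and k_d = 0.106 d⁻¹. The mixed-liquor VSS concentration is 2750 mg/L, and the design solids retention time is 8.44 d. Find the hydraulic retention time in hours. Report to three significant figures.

Steady-state biomass mass balance: V·X·(1 + k_d·θ_c) = Y·Q·(S₀ − S)·θ_c, so V = 0.402 × 1490 × (555 − 8.37) × 8.44 / [2750 × (1 + 0.106 × 8.44)] = 2.76×10^6 / 5210 = 530.4 m³.
Hydraulic retention time τ = V/Q = 530.4 / 1490 = 0.3560 d = 8.543 h.

τ ≈ 8.54 h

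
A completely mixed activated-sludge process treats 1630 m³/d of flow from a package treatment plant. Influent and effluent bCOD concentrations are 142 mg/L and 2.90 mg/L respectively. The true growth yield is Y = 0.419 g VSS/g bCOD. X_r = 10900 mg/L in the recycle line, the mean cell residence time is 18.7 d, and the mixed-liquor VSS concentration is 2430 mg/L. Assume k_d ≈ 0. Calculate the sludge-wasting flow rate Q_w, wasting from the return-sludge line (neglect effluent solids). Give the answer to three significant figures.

Q_w ≈ 8.72 m³/d

Biomass mass balance (decay neglected): V·X = Y·Q·(S₀ − S)·θ_c, so V = 0.419 × 1630 × (142 − 2.90) × 18.7 / 2430 = 731.1 m³.
θ_c = V·X/(Q_w·X_r) when wasting from the recycle, so Q_w = V·X/(θ_c·X_r) = 731.1 × 2430 / (18.7 × 10900) = 8.716 m³/d.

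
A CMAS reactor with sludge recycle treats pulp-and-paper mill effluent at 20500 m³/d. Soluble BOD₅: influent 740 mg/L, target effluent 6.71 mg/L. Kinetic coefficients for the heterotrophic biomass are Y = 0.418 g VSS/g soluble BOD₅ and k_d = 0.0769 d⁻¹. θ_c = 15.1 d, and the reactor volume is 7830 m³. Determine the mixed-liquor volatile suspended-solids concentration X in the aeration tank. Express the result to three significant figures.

Solving the biomass balance for X: X = Y Q (S₀−S) θ_c / [V (1+k_d θ_c)] = 0.418 × 20500 × (740 − 6.71) × 15.1 / [7830 × (1 + 0.0769 × 15.1)] = 5607 mg/L.

X ≈ 5610 mg/L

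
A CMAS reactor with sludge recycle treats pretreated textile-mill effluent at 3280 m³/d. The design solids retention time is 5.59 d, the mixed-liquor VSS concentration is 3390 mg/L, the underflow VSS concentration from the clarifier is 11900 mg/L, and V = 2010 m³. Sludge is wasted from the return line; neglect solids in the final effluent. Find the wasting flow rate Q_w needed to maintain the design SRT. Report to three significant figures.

Q_w = (V·X)/(θ_c X_r) = 2010 × 3390 / (5.59 × 11900) = 102.4 m³/d.

Q_w ≈ 102 m³/d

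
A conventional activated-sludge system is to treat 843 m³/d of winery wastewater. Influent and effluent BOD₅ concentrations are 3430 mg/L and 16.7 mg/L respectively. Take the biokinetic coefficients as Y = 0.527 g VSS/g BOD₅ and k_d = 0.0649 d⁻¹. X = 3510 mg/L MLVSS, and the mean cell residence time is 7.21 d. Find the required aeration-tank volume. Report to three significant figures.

V ≈ 2120 m³

Rearranging the biomass balance for a CMAS with decay, V = Y·Q·ΔS·θ_c / [X·(1+k_d θ_c)] = 0.527 × 843 × (3430 − 16.7) × 7.21 / [3510 × (1 + 0.0649 × 7.21)] = 1.09×10^7 / 5152 = 2122 m³.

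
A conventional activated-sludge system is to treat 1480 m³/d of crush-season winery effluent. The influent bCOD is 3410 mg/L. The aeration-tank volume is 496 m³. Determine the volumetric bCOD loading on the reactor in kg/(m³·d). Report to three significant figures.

L_v = Q S₀ / V = 1480 × 3410 × 10⁻³ / 496.0 = 10.18 kg/(m³·d).

L_v ≈ 10.2 kg bCOD/(m³·d)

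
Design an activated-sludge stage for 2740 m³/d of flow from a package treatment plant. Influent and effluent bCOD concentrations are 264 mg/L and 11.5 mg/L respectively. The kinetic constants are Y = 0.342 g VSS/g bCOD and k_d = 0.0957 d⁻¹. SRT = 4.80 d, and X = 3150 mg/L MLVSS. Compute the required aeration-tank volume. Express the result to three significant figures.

Rearranging the biomass balance for a CMAS with decay, V = Y·Q·ΔS·θ_c / [X·(1+k_d θ_c)] = 0.342 × 2740 × (264 − 11.5) × 4.80 / [3150 × (1 + 0.0957 × 4.80)] = 1.14×10^6 / 4597 = 247.1 m³.

V ≈ 247 m³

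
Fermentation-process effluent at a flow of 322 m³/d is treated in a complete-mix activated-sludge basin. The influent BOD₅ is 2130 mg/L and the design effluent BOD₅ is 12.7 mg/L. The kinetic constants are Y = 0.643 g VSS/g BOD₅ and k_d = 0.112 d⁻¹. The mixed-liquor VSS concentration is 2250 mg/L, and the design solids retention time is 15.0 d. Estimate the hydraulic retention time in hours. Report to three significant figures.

τ ≈ 81.3 h

From the SRT design equation V = Y Q (S₀−S) θ_c / [X (1 + k_d θ_c)] = 0.643 × 322 × (2130 − 12.7) × 15.0 / [2250 × (1 + 0.112 × 15.0)] = 6.58×10^6 / 6030 = 1090 m³.
HRT = V/Q = 1090 m³ / 322 m³·d⁻¹ = 3.387 d × 24 = 81.28 h.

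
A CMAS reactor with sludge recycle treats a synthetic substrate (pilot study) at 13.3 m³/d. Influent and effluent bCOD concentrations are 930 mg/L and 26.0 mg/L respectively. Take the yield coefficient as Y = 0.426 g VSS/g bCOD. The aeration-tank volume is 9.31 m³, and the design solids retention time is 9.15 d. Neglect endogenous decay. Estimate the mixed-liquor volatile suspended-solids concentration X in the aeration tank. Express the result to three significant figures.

X = Y·Q·ΔS·θ_c / V = 0.426 × 13.3 × (930 − 26.0) × 9.15 / 9.31 = 5034 mg/L.

X ≈ 5030 mg/L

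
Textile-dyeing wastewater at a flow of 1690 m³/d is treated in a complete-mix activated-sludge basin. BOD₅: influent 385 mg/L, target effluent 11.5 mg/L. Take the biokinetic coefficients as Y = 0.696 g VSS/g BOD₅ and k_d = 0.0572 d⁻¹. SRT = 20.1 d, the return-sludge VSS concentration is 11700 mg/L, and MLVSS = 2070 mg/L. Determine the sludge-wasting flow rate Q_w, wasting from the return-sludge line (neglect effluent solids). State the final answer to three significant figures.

From the SRT design equation V = Y Q (S₀−S) θ_c / [X (1 + k_d θ_c)] = 0.696 × 1690 × (385 − 11.5) × 20.1 / [2070 × (1 + 0.0572 × 20.1)] = 8.83×10^6 / 4450 = 1984 m³.
Wasting from the return line (neglecting effluent solids): Q_w = V·X / (θ_c·X_r) = 1984 × 2070 / (20.1 × 11700) = 17.47 m³/d.

Q_w ≈ 17.5 m³/d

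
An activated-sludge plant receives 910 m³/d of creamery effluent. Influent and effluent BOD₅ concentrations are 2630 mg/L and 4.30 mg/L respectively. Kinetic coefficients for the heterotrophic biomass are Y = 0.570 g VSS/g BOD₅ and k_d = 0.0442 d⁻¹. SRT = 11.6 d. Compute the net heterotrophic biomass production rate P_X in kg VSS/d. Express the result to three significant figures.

P_X ≈ 900 kg VSS/d

Y_obs = Y / (1 + k_d θ_c) = 0.570 / (1 + 0.0442 × 11.6) = 0.570 / 1.513 = 0.3768.
Substrate removed = Q·(S₀ − S) = 910 m³/d × (2630 − 4.30) g/m³ = 2.39×10^6 g/d = 2389 kg/d.
Biomass produced: P_X = Y_obs·Q·ΔS = 0.3768 × 2389 ≈ 900.3 kg VSS/d.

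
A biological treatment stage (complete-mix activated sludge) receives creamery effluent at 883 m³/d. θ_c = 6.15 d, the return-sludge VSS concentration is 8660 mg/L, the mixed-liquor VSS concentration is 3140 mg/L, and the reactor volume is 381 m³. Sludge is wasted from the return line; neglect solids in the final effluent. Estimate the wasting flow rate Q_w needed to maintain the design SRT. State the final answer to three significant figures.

Q_w = (V·X)/(θ_c X_r) = 381.0 × 3140 / (6.15 × 8660) = 22.46 m³/d.

Q_w ≈ 22.5 m³/d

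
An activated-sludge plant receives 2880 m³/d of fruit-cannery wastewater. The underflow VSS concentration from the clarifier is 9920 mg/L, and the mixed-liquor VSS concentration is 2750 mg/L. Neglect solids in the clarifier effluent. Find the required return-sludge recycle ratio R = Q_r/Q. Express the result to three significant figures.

Mass balance around the secondary clarifier (neglecting effluent solids): R = X / (X_r − X) = 2750 / (9920 − 2750) = 0.3835.

R ≈ 0.384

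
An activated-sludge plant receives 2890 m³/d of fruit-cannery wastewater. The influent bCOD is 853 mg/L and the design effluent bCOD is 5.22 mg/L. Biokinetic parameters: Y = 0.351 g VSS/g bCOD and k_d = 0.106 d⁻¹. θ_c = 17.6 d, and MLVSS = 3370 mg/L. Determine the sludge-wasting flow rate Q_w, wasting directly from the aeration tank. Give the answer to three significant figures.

Rearranging the biomass balance for a CMAS with decay, V = Y·Q·ΔS·θ_c / [X·(1+k_d θ_c)] = 0.351 × 2890 × (853 − 5.22) × 17.6 / [3370 × (1 + 0.106 × 17.6)] = 1.51×10^7 / 9657 = 1567 m³.
For wasting at MLVSS concentration, Q_w = V/θ_c = 1567/17.6 = 89.05 m³/d.

Q_w ≈ 89.1 m³/d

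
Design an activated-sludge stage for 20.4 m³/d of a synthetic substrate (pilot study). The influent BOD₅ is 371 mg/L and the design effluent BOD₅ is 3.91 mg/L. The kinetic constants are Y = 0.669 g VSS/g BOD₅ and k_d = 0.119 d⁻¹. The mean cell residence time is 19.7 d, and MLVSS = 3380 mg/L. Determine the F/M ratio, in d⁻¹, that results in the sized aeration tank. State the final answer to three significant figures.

F/M ≈ 0.256 d⁻¹

Rearranging the biomass balance for a CMAS with decay, V = Y·Q·ΔS·θ_c / [X·(1+k_d θ_c)] = 0.669 × 20.4 × (371 − 3.91) × 19.7 / [3380 × (1 + 0.119 × 19.7)] = 9.87×10^4 / 11304 = 8.731 m³.
F/M = Q·S₀ / (V·X) = 20.4 × 371 / (8.731 × 3380) = 0.2565 g BOD₅·(g VSS·d)⁻¹.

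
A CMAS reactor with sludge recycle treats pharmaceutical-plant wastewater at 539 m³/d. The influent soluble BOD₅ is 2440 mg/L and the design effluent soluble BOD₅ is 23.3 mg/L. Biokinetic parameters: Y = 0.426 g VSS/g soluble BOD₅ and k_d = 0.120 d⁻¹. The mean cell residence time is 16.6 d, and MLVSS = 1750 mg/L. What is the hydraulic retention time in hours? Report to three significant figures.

τ ≈ 78.3 h

From the SRT design equation V = Y Q (S₀−S) θ_c / [X (1 + k_d θ_c)] = 0.426 × 539 × (2440 − 23.3) × 16.6 / [1750 × (1 + 0.120 × 16.6)] = 9.21×10^6 / 5236 = 1759 m³.
Hydraulic retention time τ = V/Q = 1759 / 539 = 3.264 d = 78.33 h.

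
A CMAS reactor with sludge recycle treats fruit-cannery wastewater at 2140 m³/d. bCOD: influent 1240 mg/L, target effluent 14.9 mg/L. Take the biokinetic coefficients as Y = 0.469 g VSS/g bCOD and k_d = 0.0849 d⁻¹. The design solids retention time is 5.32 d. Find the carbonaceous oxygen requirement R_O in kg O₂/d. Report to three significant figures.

Y_obs = Y / (1 + k_d θ_c) = 0.469 / (1 + 0.0849 × 5.32) = 0.469 / 1.452 = 0.3231.
Substrate removed = Q·(S₀ − S) = 2140 m³/d × (1240 − 14.9) g/m³ = 2.62×10^6 g/d = 2622 kg/d.
Net sludge production P_X = 0.3231 × 2622 = 847.0 kg VSS/d.
R_O = Q·ΔS − 1.42 P_X = 2622 − 1203 = 1419 kg O₂/d.

R_O ≈ 1420 kg O₂/d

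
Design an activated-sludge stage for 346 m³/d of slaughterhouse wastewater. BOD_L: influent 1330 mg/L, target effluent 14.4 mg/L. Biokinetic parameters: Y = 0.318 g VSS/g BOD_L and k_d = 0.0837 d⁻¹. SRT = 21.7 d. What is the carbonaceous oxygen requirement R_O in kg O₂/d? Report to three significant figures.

The observed yield is Y_obs = Y/(1 + k_d·θ_c) = 0.318 / (1 + 0.0837 × 21.7) = 0.318 / 2.816 = 0.1129 g VSS per g BOD_L removed.
Substrate removed = Q·(S₀ − S) = 346 m³/d × (1330 − 14.4) g/m³ = 4.55×10^5 g/d = 455.2 kg/d.
Biomass synthesised: P_X = Y_obs × 455.2 = 51.40 kg VSS/d.
Carbonaceous O₂ demand = substrate oxidised − cell-mass equivalent = 455.2 − 1.42 × 51.40 = 382.2 kg O₂/d.

R_O ≈ 382 kg O₂/d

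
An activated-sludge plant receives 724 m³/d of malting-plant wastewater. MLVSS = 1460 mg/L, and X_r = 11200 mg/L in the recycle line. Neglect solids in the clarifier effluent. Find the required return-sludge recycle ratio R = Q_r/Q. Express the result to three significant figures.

R ≈ 0.150

Solids balance on the clarifier gives (1+R)X = R·X_r, so R = X/(X_r − X) = 1460 / (11200 − 1460) = 0.1499.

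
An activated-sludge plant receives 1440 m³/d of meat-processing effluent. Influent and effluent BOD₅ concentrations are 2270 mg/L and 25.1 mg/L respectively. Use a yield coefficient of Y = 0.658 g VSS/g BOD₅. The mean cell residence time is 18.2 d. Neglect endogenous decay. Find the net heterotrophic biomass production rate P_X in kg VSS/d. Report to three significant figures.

P_X ≈ 2130 kg VSS/d

Since k_d ≈ 0, Y_obs = Y = 0.658 g VSS/g BOD₅.
ΔS = 2270 − 25.1 = 2245 mg/L, so the substrate removal rate is 1440 × 2245/1000 = 3233 kg BOD₅/d.
P_X = Y_obs · Q(S₀ − S) = 0.6580 × 3233 = 2127 kg VSS/d.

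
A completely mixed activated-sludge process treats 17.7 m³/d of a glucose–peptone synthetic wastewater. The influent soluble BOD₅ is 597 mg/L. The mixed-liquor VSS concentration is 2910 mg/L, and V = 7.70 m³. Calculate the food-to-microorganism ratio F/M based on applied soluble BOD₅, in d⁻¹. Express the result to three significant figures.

F/M ≈ 0.472 d⁻¹

F/M = Q·S₀ / (V·X) = 17.7 × 597 / (7.700 × 2910) = 0.4716 g soluble BOD₅·(g VSS·d)⁻¹.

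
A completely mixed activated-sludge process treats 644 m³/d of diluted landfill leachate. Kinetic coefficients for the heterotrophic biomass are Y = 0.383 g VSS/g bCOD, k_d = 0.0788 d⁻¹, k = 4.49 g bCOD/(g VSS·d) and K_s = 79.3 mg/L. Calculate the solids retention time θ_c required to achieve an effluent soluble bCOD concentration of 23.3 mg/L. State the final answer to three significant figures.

θ_c ≈ 3.21 d

Specific growth rate at S = 23.3 mg/L: μ = YkS/(K_s+S) = 0.383·4.49·23.3/(79.3+23.3) = 0.3905 d⁻¹.
Then 1/θ_c = μ − k_d = 0.3905 − 0.0788 = 0.3117 d⁻¹, giving θ_c = 3.208 d.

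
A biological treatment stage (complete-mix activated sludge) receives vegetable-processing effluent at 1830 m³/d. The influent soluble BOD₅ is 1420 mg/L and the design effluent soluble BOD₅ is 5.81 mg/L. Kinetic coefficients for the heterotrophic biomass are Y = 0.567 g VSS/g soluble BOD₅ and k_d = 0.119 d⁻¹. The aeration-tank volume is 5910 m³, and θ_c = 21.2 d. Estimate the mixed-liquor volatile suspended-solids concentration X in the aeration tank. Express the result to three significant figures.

From V·X·(1 + k_d·θ_c) = Y·Q·(S₀ − S)·θ_c: X = 0.567 × 1830 × (1420 − 5.81) × 21.2 / [5910 × (1 + 0.119 × 21.2)] = 1494 mg/L.

X ≈ 1490 mg/L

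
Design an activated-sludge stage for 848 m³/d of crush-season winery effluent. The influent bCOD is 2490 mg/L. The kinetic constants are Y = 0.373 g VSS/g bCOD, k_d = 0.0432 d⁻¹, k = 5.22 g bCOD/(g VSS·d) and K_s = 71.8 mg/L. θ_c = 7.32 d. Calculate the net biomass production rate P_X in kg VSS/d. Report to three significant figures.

For a completely mixed reactor with recycle the Lawrence–McCarty relation gives S = K_s·(1 + k_d·θ_c) / [θ_c·(Y·k − k_d) − 1] = 71.8 × (1 + 0.0432 × 7.32) / [7.32 × (0.373 × 5.22 − 0.0432) − 1] = 94.50 / 12.94 = 7.305 mg/L.
Y_obs = Y / (1 + k_d θ_c) = 0.373 / (1 + 0.0432 × 7.32) = 0.373 / 1.316 = 0.2834.
Q·(S₀ − S) = 848 × (2490 − 7.31) × 10⁻³ = 2105 kg/d removed.
So the net sludge growth is P_X = 0.2834 × 2105 = 596.6 kg VSS/d.

P_X ≈ 597 kg VSS/d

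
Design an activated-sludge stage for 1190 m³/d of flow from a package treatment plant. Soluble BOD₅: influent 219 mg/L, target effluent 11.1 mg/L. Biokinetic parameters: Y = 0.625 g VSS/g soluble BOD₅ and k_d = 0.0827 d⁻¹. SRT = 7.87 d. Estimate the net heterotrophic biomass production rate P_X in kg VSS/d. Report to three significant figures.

Y_obs = Y / (1 + k_d θ_c) = 0.625 / (1 + 0.0827 × 7.87) = 0.625 / 1.651 = 0.3786.
Mass of soluble BOD₅ removed per day: Q(S₀ − S) = 1190 × 207.9 g/m³ = 247.4 kg/d.
P_X = Y_obs · Q(S₀ − S) = 0.3786 × 247.4 = 93.66 kg VSS/d.

P_X ≈ 93.7 kg VSS/d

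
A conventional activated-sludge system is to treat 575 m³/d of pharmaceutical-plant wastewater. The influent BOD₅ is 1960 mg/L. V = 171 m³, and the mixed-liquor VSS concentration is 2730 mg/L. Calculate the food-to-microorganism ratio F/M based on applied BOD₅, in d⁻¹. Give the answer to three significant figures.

F/M = applied load / biomass = Q·S₀/(V·X) = 575 × 1960 / (171.0 × 2730) = 2.414 d⁻¹.

F/M ≈ 2.41 d⁻¹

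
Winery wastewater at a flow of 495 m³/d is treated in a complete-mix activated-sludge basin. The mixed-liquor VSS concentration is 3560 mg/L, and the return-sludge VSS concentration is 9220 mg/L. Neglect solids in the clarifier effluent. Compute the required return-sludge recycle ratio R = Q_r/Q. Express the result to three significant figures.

Mass balance around the secondary clarifier (neglecting effluent solids): R = X / (X_r − X) = 3560 / (9220 − 3560) = 0.6290.

R ≈ 0.629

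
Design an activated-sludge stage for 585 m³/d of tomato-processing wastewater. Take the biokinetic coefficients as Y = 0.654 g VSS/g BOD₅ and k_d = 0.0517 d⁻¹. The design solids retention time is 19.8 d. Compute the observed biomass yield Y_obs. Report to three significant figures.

Observed yield with endogenous decay: Y_obs = Y / (1 + k_d·θ_c) = 0.654 / (1 + 0.0517 × 19.8) = 0.654 / 2.024 = 0.3232 g VSS/g BOD₅.

Y_obs ≈ 0.323 g VSS/g BOD₅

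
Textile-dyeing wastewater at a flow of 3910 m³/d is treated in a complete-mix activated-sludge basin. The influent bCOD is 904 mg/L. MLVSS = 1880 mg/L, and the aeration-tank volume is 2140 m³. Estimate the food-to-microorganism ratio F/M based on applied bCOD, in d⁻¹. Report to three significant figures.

F/M ≈ 0.879 d⁻¹

F/M = applied load / biomass = Q·S₀/(V·X) = 3910 × 904 / (2140 × 1880) = 0.8786 d⁻¹.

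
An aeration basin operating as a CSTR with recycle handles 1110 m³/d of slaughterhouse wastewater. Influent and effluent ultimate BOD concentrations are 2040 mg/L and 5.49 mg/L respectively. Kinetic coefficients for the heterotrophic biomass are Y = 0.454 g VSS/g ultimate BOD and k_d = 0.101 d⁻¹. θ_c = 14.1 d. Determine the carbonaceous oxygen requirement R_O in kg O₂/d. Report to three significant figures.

R_O ≈ 1660 kg O₂/d

Y_obs = Y / (1 + k_d θ_c) = 0.454 / (1 + 0.101 × 14.1) = 0.454 / 2.424 = 0.1873.
ΔS = 2040 − 5.49 = 2035 mg/L, so the substrate removal rate is 1110 × 2035/1000 = 2258 kg ultimate BOD/d.
Biomass synthesised: P_X = Y_obs × 2258 = 422.9 kg VSS/d.
R_O = Q·(S₀ − S) − 1.42·P_X = 2258 − 1.42 × 422.9 = 1658 kg O₂/d.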